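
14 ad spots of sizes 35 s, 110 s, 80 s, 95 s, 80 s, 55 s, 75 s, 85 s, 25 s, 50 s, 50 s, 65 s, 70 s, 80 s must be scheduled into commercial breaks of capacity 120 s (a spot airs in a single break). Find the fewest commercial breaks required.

10

Total = 110 + 95 + 85 + 80 + 80 + 80 + 75 + 70 + 65 + 55 + 50 + 50 + 35 + 25 = 955 s.
Lower bound: ⌈955/120⌉ = 8 commercial breaks.
Also, 9 ad spots each exceed 60 s, and no two of those can share a break, so at least 9 commercial breaks are needed.
A packing using 10 commercial breaks:
  break 1: 110 = 110
  break 2: 95 + 25 = 120
  break 3: 85 + 35 = 120
  break 4: 80 = 80
  break 5: 80 = 80
  break 6: 80 = 80
  break 7: 75 = 75
  break 8: 70 + 50 = 120
  break 9: 65 + 55 = 120
  break 10: 50 = 50
No arrangement into 9 commercial breaks stays within capacity, so 10 is optimal.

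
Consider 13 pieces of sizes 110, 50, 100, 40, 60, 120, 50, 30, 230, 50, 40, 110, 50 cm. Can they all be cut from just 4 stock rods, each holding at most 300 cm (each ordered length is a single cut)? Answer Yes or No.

A valid assignment using 4 stock rods:
  stock rod 1: 230 + 60 = 290
  stock rod 2: 120 + 110 + 50 = 280
  stock rod 3: 110 + 100 + 50 + 40 = 300
  stock rod 4: 50 + 50 + 40 + 30 = 170
Every load is within 300 cm, so 4 stock rods suffice.

Yes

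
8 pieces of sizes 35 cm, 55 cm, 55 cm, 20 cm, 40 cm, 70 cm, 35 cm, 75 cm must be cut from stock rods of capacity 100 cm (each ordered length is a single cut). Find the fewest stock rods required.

Total = 75 + 70 + 55 + 55 + 40 + 35 + 35 + 20 = 385 cm.
Lower bound: ⌈385/100⌉ = 4 stock rods.
A packing using 5 stock rods:
  stock rod 1: 75 + 20 = 95
  stock rod 2: 70 = 70
  stock rod 3: 55 + 40 = 95
  stock rod 4: 55 + 35 = 90
  stock rod 5: 35 = 35
No arrangement into 4 stock rods stays within capacity, so 5 is optimal.

5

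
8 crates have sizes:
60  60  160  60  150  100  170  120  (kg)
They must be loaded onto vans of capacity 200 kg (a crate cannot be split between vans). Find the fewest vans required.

6

Total = 170 + 160 + 150 + 120 + 100 + 60 + 60 + 60 = 880 kg.
Lower bound: ⌈880/200⌉ = 5 vans.
A packing using 6 vans:
  van 1: 170 = 170
  van 2: 160 = 160
  van 3: 150 = 150
  van 4: 120 + 60 = 180
  van 5: 100 + 60 = 160
  van 6: 60 = 60
No arrangement into 5 vans stays within capacity, so 6 is optimal.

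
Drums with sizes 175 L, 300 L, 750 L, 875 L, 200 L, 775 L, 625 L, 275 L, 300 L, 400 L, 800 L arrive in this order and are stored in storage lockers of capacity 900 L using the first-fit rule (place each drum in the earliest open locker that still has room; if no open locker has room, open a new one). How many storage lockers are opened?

  175 → locker 1 (new)  [load 175/900]
  300 → locker 1  [load 475/900]
  750 → locker 2 (new)  [load 750/900]
  875 → locker 3 (new)  [load 875/900]
  200 → locker 1  [load 675/900]
  775 → locker 4 (new)  [load 775/900]
  625 → locker 5 (new)  [load 625/900]
  275 → locker 5  [load 900/900]
  300 → locker 6 (new)  [load 300/900]
  400 → locker 6  [load 700/900]
  800 → locker 7 (new)  [load 800/900]
7 storage lockers opened.

7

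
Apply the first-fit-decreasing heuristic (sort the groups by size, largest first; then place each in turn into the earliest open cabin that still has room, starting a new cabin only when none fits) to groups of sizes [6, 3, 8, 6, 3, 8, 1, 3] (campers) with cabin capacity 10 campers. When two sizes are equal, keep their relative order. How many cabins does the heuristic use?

5

Sorted descending: 8, 8, 6, 6, 3, 3, 3, 1.
  8 → cabin 1 (new)  [load 8/10]
  8 → cabin 2 (new)  [load 8/10]
  6 → cabin 3 (new)  [load 6/10]
  6 → cabin 4 (new)  [load 6/10]
  3 → cabin 3  [load 9/10]
  3 → cabin 4  [load 9/10]
  3 → cabin 5 (new)  [load 3/10]
  1 → cabin 1  [load 9/10]
5 cabins opened.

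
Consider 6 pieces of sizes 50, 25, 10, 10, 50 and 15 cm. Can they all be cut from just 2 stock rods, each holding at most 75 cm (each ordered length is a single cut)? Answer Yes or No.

No

Total = 160 cm; ⌈160/75⌉ = 3.
At least 3 stock rods are required, but only 2 are allowed.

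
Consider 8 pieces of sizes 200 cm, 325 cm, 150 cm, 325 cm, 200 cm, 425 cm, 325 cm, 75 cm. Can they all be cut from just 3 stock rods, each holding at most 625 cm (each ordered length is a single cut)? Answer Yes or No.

No

Total = 2025 cm; ⌈2025/625⌉ = 4.
At least 4 stock rods are required, but only 3 are allowed.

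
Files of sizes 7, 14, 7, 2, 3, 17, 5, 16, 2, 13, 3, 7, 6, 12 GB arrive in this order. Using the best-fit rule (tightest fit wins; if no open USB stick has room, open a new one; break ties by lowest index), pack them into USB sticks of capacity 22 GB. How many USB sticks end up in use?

  7 → USB stick 1 (new)  [load 7/22]
  14 → USB stick 1  [load 21/22]
  7 → USB stick 2 (new)  [load 7/22]
  2 → USB stick 2  [load 9/22]
  3 → USB stick 2  [load 12/22]
  17 → USB stick 3 (new)  [load 17/22]
  5 → USB stick 3  [load 22/22]
  16 → USB stick 4 (new)  [load 16/22]
  2 → USB stick 4  [load 18/22]
  13 → USB stick 5 (new)  [load 13/22]
  3 → USB stick 4  [load 21/22]
  7 → USB stick 5  [load 20/22]
  6 → USB stick 2  [load 18/22]
  12 → USB stick 6 (new)  [load 12/22]
6 USB sticks opened.

6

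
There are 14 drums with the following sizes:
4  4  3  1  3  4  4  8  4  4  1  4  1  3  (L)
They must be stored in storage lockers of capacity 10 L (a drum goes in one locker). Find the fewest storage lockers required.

Total = 8 + 4 + 4 + 4 + 4 + 4 + 4 + 4 + 3 + 3 + 3 + 1 + 1 + 1 = 48 L.
Lower bound: ⌈48/10⌉ = 5 storage lockers.
A packing using 6 storage lockers:
  locker 1: 8 + 1 + 1 = 10
  locker 2: 4 + 4 + 1 = 9
  locker 3: 4 + 4 = 8
  locker 4: 4 + 4 = 8
  locker 5: 4 + 3 + 3 = 10
  locker 6: 3 = 3
No arrangement into 5 storage lockers stays within capacity, so 6 is optimal.

6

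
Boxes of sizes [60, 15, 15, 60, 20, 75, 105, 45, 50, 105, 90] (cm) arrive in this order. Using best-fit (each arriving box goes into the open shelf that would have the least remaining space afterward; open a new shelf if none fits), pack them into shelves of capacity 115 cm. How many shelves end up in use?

  60 → shelf 1 (new)  [load 60/115]
  15 → shelf 1  [load 75/115]
  15 → shelf 1  [load 90/115]
  60 → shelf 2 (new)  [load 60/115]
  20 → shelf 1  [load 110/115]
  75 → shelf 3 (new)  [load 75/115]
  105 → shelf 4 (new)  [load 105/115]
  45 → shelf 2  [load 105/115]
  50 → shelf 5 (new)  [load 50/115]
  105 → shelf 6 (new)  [load 105/115]
  90 → shelf 7 (new)  [load 90/115]
7 shelves opened.

7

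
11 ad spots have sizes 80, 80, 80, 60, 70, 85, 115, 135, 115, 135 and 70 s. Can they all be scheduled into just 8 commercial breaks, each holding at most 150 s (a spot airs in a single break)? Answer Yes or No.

Yes

A valid assignment using 8 commercial breaks:
  break 1: 135 = 135
  break 2: 135 = 135
  break 3: 115 = 115
  break 4: 115 = 115
  break 5: 85 + 60 = 145
  break 6: 80 + 70 = 150
  break 7: 80 + 70 = 150
  break 8: 80 = 80
Every load is within 150 s, so 8 commercial breaks suffice.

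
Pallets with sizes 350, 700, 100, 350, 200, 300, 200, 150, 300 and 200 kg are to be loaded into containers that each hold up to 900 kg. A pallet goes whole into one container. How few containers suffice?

4

Total = 700 + 350 + 350 + 300 + 300 + 200 + 200 + 200 + 150 + 100 = 2850 kg.
Lower bound: ⌈2850/900⌉ = 4 containers.
A packing using 4 containers:
  container 1: 700 + 200 = 900
  container 2: 350 + 350 + 200 = 900
  container 3: 300 + 300 + 200 + 100 = 900
  container 4: 150 = 150
This matches the lower bound, so 4 is optimal.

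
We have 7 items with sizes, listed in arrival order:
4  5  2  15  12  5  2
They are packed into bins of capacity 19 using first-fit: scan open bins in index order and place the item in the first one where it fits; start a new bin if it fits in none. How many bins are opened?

  4 → bin 1 (new)  [load 4/19]
  5 → bin 1  [load 9/19]
  2 → bin 1  [load 11/19]
  15 → bin 2 (new)  [load 15/19]
  12 → bin 3 (new)  [load 12/19]
  5 → bin 1  [load 16/19]
  2 → bin 1  [load 18/19]
3 bins opened.

3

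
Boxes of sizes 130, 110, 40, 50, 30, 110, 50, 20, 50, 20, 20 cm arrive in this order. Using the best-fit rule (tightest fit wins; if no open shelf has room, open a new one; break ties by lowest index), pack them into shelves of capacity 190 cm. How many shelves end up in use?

4

  130 → shelf 1 (new)  [load 130/190]
  110 → shelf 2 (new)  [load 110/190]
  40 → shelf 1  [load 170/190]
  50 → shelf 2  [load 160/190]
  30 → shelf 2  [load 190/190]
  110 → shelf 3 (new)  [load 110/190]
  50 → shelf 3  [load 160/190]
  20 → shelf 1  [load 190/190]
  50 → shelf 4 (new)  [load 50/190]
  20 → shelf 3  [load 180/190]
  20 → shelf 4  [load 70/190]
4 shelves opened.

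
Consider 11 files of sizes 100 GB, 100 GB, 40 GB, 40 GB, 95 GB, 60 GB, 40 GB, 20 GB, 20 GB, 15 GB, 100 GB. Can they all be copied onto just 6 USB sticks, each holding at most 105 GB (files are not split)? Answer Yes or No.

No

Total = 630 GB; ⌈630/105⌉ = 6.
The bound of 6 does not rule out 6, but exhaustive search shows no assignment into 6 USB sticks of capacity 105 GB exists — the minimum is 7.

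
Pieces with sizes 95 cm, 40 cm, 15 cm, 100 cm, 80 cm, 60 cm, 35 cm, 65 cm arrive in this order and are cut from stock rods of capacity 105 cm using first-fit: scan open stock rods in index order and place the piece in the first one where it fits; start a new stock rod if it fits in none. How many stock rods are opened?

  95 → stock rod 1 (new)  [load 95/105]
  40 → stock rod 2 (new)  [load 40/105]
  15 → stock rod 2  [load 55/105]
  100 → stock rod 3 (new)  [load 100/105]
  80 → stock rod 4 (new)  [load 80/105]
  60 → stock rod 5 (new)  [load 60/105]
  35 → stock rod 2  [load 90/105]
  65 → stock rod 6 (new)  [load 65/105]
6 stock rods opened.

6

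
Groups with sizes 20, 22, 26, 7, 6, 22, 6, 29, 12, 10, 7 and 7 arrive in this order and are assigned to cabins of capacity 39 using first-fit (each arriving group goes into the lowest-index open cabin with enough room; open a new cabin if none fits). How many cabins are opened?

5

  20 → cabin 1 (new)  [load 20/39]
  22 → cabin 2 (new)  [load 22/39]
  26 → cabin 3 (new)  [load 26/39]
  7 → cabin 1  [load 27/39]
  6 → cabin 1  [load 33/39]
  22 → cabin 4 (new)  [load 22/39]
  6 → cabin 1  [load 39/39]
  29 → cabin 5 (new)  [load 29/39]
  12 → cabin 2  [load 34/39]
  10 → cabin 3  [load 36/39]
  7 → cabin 4  [load 29/39]
  7 → cabin 4  [load 36/39]
5 cabins opened.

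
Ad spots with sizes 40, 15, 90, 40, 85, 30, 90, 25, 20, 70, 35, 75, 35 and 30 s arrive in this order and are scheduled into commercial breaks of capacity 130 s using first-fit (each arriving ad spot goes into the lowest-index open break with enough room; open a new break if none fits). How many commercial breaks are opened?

6

  40 → break 1 (new)  [load 40/130]
  15 → break 1  [load 55/130]
  90 → break 2 (new)  [load 90/130]
  40 → break 1  [load 95/130]
  85 → break 3 (new)  [load 85/130]
  30 → break 1  [load 125/130]
  90 → break 4 (new)  [load 90/130]
  25 → break 2  [load 115/130]
  20 → break 3  [load 105/130]
  70 → break 5 (new)  [load 70/130]
  35 → break 4  [load 125/130]
  75 → break 6 (new)  [load 75/130]
  35 → break 5  [load 105/130]
  30 → break 6  [load 105/130]
6 commercial breaks opened.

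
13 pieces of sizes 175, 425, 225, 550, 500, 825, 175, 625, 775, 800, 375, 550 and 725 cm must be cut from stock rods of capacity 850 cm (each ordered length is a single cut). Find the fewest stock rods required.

Total = 825 + 800 + 775 + 725 + 625 + 550 + 550 + 500 + 425 + 375 + 225 + 175 + 175 = 6725 cm.
Lower bound: ⌈6725/850⌉ = 8 stock rods.
A packing using 9 stock rods:
  stock rod 1: 825 = 825
  stock rod 2: 800 = 800
  stock rod 3: 775 = 775
  stock rod 4: 725 = 725
  stock rod 5: 625 + 225 = 850
  stock rod 6: 550 + 175 = 725
  stock rod 7: 550 + 175 = 725
  stock rod 8: 500 = 500
  stock rod 9: 425 + 375 = 800
No arrangement into 8 stock rods stays within capacity, so 9 is optimal.

9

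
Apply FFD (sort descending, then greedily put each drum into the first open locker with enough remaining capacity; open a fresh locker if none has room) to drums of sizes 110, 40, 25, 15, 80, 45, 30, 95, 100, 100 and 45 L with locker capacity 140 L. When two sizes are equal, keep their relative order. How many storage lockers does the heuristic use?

Sorted descending: 110, 100, 100, 95, 80, 45, 45, 40, 30, 25, 15.
  110 → locker 1 (new)  [load 110/140]
  100 → locker 2 (new)  [load 100/140]
  100 → locker 3 (new)  [load 100/140]
  95 → locker 4 (new)  [load 95/140]
  80 → locker 5 (new)  [load 80/140]
  45 → locker 4  [load 140/140]
  45 → locker 5  [load 125/140]
  40 → locker 2  [load 140/140]
  30 → locker 1  [load 140/140]
  25 → locker 3  [load 125/140]
  15 → locker 3  [load 140/140]
5 storage lockers opened.

5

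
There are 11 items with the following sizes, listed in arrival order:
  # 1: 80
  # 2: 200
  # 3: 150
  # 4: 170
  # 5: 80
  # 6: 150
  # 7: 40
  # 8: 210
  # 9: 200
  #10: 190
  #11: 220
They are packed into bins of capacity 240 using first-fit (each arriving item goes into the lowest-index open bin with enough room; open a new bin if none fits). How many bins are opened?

8

  80 → bin 1 (new)  [load 80/240]
  200 → bin 2 (new)  [load 200/240]
  150 → bin 1  [load 230/240]
  170 → bin 3 (new)  [load 170/240]
  80 → bin 4 (new)  [load 80/240]
  150 → bin 4  [load 230/240]
  40 → bin 2  [load 240/240]
  210 → bin 5 (new)  [load 210/240]
  200 → bin 6 (new)  [load 200/240]
  190 → bin 7 (new)  [load 190/240]
  220 → bin 8 (new)  [load 220/240]
8 bins opened.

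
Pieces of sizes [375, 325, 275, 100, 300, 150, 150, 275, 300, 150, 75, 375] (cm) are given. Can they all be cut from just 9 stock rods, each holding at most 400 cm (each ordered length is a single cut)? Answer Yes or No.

Yes

A valid assignment using 9 stock rods:
  stock rod 1: 375 = 375
  stock rod 2: 375 = 375
  stock rod 3: 325 + 75 = 400
  stock rod 4: 300 + 100 = 400
  stock rod 5: 300 = 300
  stock rod 6: 275 = 275
  stock rod 7: 275 = 275
  stock rod 8: 150 + 150 = 300
  stock rod 9: 150 = 150
Every load is within 400 cm, so 9 stock rods suffice.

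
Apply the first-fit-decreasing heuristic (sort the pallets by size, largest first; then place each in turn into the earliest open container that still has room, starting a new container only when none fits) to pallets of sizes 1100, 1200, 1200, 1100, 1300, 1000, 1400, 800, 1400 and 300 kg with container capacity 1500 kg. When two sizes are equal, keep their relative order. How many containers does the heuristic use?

Sorted descending: 1400, 1400, 1300, 1200, 1200, 1100, 1100, 1000, 800, 300.
  1400 → container 1 (new)  [load 1400/1500]
  1400 → container 2 (new)  [load 1400/1500]
  1300 → container 3 (new)  [load 1300/1500]
  1200 → container 4 (new)  [load 1200/1500]
  1200 → container 5 (new)  [load 1200/1500]
  1100 → container 6 (new)  [load 1100/1500]
  1100 → container 7 (new)  [load 1100/1500]
  1000 → container 8 (new)  [load 1000/1500]
  800 → container 9 (new)  [load 800/1500]
  300 → container 4  [load 1500/1500]
9 containers opened.

9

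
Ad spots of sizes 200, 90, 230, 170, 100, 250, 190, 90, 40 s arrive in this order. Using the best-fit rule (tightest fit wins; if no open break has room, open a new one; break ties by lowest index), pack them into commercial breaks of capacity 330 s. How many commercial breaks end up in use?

5

  200 → break 1 (new)  [load 200/330]
  90 → break 1  [load 290/330]
  230 → break 2 (new)  [load 230/330]
  170 → break 3 (new)  [load 170/330]
  100 → break 2  [load 330/330]
  250 → break 4 (new)  [load 250/330]
  190 → break 5 (new)  [load 190/330]
  90 → break 5  [load 280/330]
  40 → break 1  [load 330/330]
5 commercial breaks opened.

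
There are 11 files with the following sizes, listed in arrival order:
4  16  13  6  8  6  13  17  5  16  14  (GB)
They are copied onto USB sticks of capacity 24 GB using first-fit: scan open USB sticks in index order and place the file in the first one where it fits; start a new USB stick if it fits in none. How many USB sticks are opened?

7

  4 → USB stick 1 (new)  [load 4/24]
  16 → USB stick 1  [load 20/24]
  13 → USB stick 2 (new)  [load 13/24]
  6 → USB stick 2  [load 19/24]
  8 → USB stick 3 (new)  [load 8/24]
  6 → USB stick 3  [load 14/24]
  13 → USB stick 4 (new)  [load 13/24]
  17 → USB stick 5 (new)  [load 17/24]
  5 → USB stick 2  [load 24/24]
  16 → USB stick 6 (new)  [load 16/24]
  14 → USB stick 7 (new)  [load 14/24]
7 USB sticks opened.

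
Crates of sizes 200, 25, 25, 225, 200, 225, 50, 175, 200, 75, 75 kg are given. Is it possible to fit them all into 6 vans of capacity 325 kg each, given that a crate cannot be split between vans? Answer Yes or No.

A valid assignment using 6 vans:
  van 1: 225 + 75 + 25 = 325
  van 2: 225 + 75 + 25 = 325
  van 3: 200 + 50 = 250
  van 4: 200 = 200
  van 5: 200 = 200
  van 6: 175 = 175
Every load is within 325 kg, so 6 vans suffice.

Yes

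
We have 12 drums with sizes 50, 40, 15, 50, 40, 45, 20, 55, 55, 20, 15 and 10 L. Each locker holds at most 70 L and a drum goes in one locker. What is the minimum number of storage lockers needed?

Total = 55 + 55 + 50 + 50 + 45 + 40 + 40 + 20 + 20 + 15 + 15 + 10 = 415 L.
Lower bound: ⌈415/70⌉ = 6 storage lockers.
Also, 7 drums each exceed 35 L, and no two of those can share a locker, so at least 7 storage lockers are needed.
A packing using 7 storage lockers:
  locker 1: 55 + 15 = 70
  locker 2: 55 + 15 = 70
  locker 3: 50 + 20 = 70
  locker 4: 50 + 20 = 70
  locker 5: 45 + 10 = 55
  locker 6: 40 = 40
  locker 7: 40 = 40
This matches the lower bound, so 7 is optimal.

7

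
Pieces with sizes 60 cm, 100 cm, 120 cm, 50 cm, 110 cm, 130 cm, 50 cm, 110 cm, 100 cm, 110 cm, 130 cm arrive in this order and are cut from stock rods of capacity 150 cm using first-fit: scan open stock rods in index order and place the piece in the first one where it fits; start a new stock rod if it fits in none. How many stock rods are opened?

9

  60 → stock rod 1 (new)  [load 60/150]
  100 → stock rod 2 (new)  [load 100/150]
  120 → stock rod 3 (new)  [load 120/150]
  50 → stock rod 1  [load 110/150]
  110 → stock rod 4 (new)  [load 110/150]
  130 → stock rod 5 (new)  [load 130/150]
  50 → stock rod 2  [load 150/150]
  110 → stock rod 6 (new)  [load 110/150]
  100 → stock rod 7 (new)  [load 100/150]
  110 → stock rod 8 (new)  [load 110/150]
  130 → stock rod 9 (new)  [load 130/150]
9 stock rods opened.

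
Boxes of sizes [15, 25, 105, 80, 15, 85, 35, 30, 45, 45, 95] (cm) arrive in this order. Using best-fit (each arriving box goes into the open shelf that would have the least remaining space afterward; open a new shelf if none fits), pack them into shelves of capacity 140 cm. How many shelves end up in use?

  15 → shelf 1 (new)  [load 15/140]
  25 → shelf 1  [load 40/140]
  105 → shelf 2 (new)  [load 105/140]
  80 → shelf 1  [load 120/140]
  15 → shelf 1  [load 135/140]
  85 → shelf 3 (new)  [load 85/140]
  35 → shelf 2  [load 140/140]
  30 → shelf 3  [load 115/140]
  45 → shelf 4 (new)  [load 45/140]
  45 → shelf 4  [load 90/140]
  95 → shelf 5 (new)  [load 95/140]
5 shelves opened.

5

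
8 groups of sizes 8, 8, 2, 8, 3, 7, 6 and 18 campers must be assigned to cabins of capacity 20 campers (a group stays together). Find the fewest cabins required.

4

Total = 18 + 8 + 8 + 8 + 7 + 6 + 3 + 2 = 60 campers.
Lower bound: ⌈60/20⌉ = 3 cabins.
A packing using 4 cabins:
  cabin 1: 18 + 2 = 20
  cabin 2: 8 + 8 + 3 = 19
  cabin 3: 8 + 7 = 15
  cabin 4: 6 = 6
No arrangement into 3 cabins stays within capacity, so 4 is optimal.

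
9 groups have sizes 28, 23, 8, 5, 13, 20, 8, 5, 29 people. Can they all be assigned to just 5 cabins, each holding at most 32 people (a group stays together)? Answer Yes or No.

Yes

A valid assignment using 5 cabins:
  cabin 1: 29 = 29
  cabin 2: 28 = 28
  cabin 3: 23 + 8 = 31
  cabin 4: 20 + 8 = 28
  cabin 5: 13 + 5 + 5 = 23
Every load is within 32 people, so 5 cabins suffice.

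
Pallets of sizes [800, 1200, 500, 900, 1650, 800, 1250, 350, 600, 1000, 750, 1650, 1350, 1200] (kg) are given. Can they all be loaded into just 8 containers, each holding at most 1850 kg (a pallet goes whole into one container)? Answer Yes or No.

No

Total = 14000 kg; ⌈14000/1850⌉ = 8.
The bound of 8 does not rule out 8, but exhaustive search shows no assignment into 8 containers of capacity 1850 kg exists — the minimum is 9.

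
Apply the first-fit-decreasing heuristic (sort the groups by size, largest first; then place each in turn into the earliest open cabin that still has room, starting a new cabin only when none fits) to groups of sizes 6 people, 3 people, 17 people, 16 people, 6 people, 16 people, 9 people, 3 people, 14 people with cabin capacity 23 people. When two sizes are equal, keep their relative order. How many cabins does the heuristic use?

4

Sorted descending: 17, 16, 16, 14, 9, 6, 6, 3, 3.
  17 → cabin 1 (new)  [load 17/23]
  16 → cabin 2 (new)  [load 16/23]
  16 → cabin 3 (new)  [load 16/23]
  14 → cabin 4 (new)  [load 14/23]
  9 → cabin 4  [load 23/23]
  6 → cabin 1  [load 23/23]
  6 → cabin 2  [load 22/23]
  3 → cabin 3  [load 19/23]
  3 → cabin 3  [load 22/23]
4 cabins opened.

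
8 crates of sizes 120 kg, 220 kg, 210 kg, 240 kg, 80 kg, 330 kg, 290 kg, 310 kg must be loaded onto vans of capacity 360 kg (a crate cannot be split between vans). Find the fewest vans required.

Total = 330 + 310 + 290 + 240 + 220 + 210 + 120 + 80 = 1800 kg.
Lower bound: ⌈1800/360⌉ = 5 vans.
Also, 6 crates each exceed 180 kg, and no two of those can share a van, so at least 6 vans are needed.
A packing using 6 vans:
  van 1: 330 = 330
  van 2: 310 = 310
  van 3: 290 = 290
  van 4: 240 + 120 = 360
  van 5: 220 + 80 = 300
  van 6: 210 = 210
This matches the lower bound, so 6 is optimal.

6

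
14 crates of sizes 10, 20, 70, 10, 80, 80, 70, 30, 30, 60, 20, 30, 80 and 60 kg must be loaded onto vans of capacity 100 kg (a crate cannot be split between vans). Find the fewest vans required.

7

Total = 80 + 80 + 80 + 70 + 70 + 60 + 60 + 30 + 30 + 30 + 20 + 20 + 10 + 10 = 650 kg.
Lower bound: ⌈650/100⌉ = 7 vans.
A packing using 7 vans:
  van 1: 80 + 20 = 100
  van 2: 80 + 20 = 100
  van 3: 80 + 10 + 10 = 100
  van 4: 70 + 30 = 100
  van 5: 70 + 30 = 100
  van 6: 60 + 30 = 90
  van 7: 60 = 60
This matches the lower bound, so 7 is optimal.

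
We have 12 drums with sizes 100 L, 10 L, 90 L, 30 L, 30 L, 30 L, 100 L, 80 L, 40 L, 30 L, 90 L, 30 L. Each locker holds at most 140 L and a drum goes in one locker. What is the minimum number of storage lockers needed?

Total = 100 + 100 + 90 + 90 + 80 + 40 + 30 + 30 + 30 + 30 + 30 + 10 = 660 L.
Lower bound: ⌈660/140⌉ = 5 storage lockers.
A packing using 5 storage lockers:
  locker 1: 100 + 40 = 140
  locker 2: 100 + 30 + 10 = 140
  locker 3: 90 + 30 = 120
  locker 4: 90 + 30 = 120
  locker 5: 80 + 30 + 30 = 140
This matches the lower bound, so 5 is optimal.

5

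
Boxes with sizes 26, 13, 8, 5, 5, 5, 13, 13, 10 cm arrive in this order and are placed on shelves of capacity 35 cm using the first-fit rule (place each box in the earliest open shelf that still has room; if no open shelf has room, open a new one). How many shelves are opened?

4

  26 → shelf 1 (new)  [load 26/35]
  13 → shelf 2 (new)  [load 13/35]
  8 → shelf 1  [load 34/35]
  5 → shelf 2  [load 18/35]
  5 → shelf 2  [load 23/35]
  5 → shelf 2  [load 28/35]
  13 → shelf 3 (new)  [load 13/35]
  13 → shelf 3  [load 26/35]
  10 → shelf 4 (new)  [load 10/35]
4 shelves opened.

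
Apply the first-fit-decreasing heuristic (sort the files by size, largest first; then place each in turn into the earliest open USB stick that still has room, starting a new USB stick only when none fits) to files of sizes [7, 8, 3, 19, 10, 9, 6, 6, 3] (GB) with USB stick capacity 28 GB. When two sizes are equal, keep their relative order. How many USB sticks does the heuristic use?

Sorted descending: 19, 10, 9, 8, 7, 6, 6, 3, 3.
  19 → USB stick 1 (new)  [load 19/28]
  10 → USB stick 2 (new)  [load 10/28]
  9 → USB stick 1  [load 28/28]
  8 → USB stick 2  [load 18/28]
  7 → USB stick 2  [load 25/28]
  6 → USB stick 3 (new)  [load 6/28]
  6 → USB stick 3  [load 12/28]
  3 → USB stick 2  [load 28/28]
  3 → USB stick 3  [load 15/28]
3 USB sticks opened.

3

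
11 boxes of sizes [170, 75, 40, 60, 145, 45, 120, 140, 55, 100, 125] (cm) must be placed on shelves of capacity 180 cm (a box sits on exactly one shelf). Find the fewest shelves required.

7

Total = 170 + 145 + 140 + 125 + 120 + 100 + 75 + 60 + 55 + 45 + 40 = 1075 cm.
Lower bound: ⌈1075/180⌉ = 6 shelves.
A packing using 7 shelves:
  shelf 1: 170 = 170
  shelf 2: 145 = 145
  shelf 3: 140 + 40 = 180
  shelf 4: 125 + 55 = 180
  shelf 5: 120 + 60 = 180
  shelf 6: 100 + 75 = 175
  shelf 7: 45 = 45
No arrangement into 6 shelves stays within capacity, so 7 is optimal.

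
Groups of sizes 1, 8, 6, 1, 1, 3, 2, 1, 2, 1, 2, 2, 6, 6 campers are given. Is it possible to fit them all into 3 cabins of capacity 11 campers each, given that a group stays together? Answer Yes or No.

Total = 42 campers; ⌈42/11⌉ = 4.
At least 4 cabins are required, but only 3 are allowed.

No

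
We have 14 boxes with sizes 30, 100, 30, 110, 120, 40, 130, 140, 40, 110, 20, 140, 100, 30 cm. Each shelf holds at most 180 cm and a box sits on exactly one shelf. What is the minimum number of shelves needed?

Total = 140 + 140 + 130 + 120 + 110 + 110 + 100 + 100 + 40 + 40 + 30 + 30 + 30 + 20 = 1140 cm.
Lower bound: ⌈1140/180⌉ = 7 shelves.
Also, 8 boxes each exceed 90 cm, and no two of those can share a shelf, so at least 8 shelves are needed.
A packing using 8 shelves:
  shelf 1: 140 + 40 = 180
  shelf 2: 140 + 40 = 180
  shelf 3: 130 + 30 + 20 = 180
  shelf 4: 120 + 30 + 30 = 180
  shelf 5: 110 = 110
  shelf 6: 110 = 110
  shelf 7: 100 = 100
  shelf 8: 100 = 100
This matches the lower bound, so 8 is optimal.

8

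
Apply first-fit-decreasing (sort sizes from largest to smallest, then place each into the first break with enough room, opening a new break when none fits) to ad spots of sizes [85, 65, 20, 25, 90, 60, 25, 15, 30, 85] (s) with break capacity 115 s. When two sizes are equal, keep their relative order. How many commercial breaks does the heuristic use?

5

Sorted descending: 90, 85, 85, 65, 60, 30, 25, 25, 20, 15.
  90 → break 1 (new)  [load 90/115]
  85 → break 2 (new)  [load 85/115]
  85 → break 3 (new)  [load 85/115]
  65 → break 4 (new)  [load 65/115]
  60 → break 5 (new)  [load 60/115]
  30 → break 2  [load 115/115]
  25 → break 1  [load 115/115]
  25 → break 3  [load 110/115]
  20 → break 4  [load 85/115]
  15 → break 4  [load 100/115]
5 commercial breaks opened.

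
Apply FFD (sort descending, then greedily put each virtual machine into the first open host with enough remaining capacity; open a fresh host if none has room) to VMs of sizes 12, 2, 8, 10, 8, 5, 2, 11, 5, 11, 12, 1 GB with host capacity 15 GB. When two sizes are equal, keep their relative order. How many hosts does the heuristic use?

7

Sorted descending: 12, 12, 11, 11, 10, 8, 8, 5, 5, 2, 2, 1.
  12 → host 1 (new)  [load 12/15]
  12 → host 2 (new)  [load 12/15]
  11 → host 3 (new)  [load 11/15]
  11 → host 4 (new)  [load 11/15]
  10 → host 5 (new)  [load 10/15]
  8 → host 6 (new)  [load 8/15]
  8 → host 7 (new)  [load 8/15]
  5 → host 5  [load 15/15]
  5 → host 6  [load 13/15]
  2 → host 1  [load 14/15]
  2 → host 2  [load 14/15]
  1 → host 1  [load 15/15]
7 hosts opened.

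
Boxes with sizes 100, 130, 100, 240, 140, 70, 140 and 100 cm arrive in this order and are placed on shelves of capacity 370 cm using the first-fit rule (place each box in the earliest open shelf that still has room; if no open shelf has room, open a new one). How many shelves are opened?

  100 → shelf 1 (new)  [load 100/370]
  130 → shelf 1  [load 230/370]
  100 → shelf 1  [load 330/370]
  240 → shelf 2 (new)  [load 240/370]
  140 → shelf 3 (new)  [load 140/370]
  70 → shelf 2  [load 310/370]
  140 → shelf 3  [load 280/370]
  100 → shelf 4 (new)  [load 100/370]
4 shelves opened.

4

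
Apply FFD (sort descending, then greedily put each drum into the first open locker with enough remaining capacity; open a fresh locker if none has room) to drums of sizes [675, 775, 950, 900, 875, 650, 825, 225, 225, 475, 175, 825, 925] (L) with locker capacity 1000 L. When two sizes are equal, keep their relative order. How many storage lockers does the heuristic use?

Sorted descending: 950, 925, 900, 875, 825, 825, 775, 675, 650, 475, 225, 225, 175.
  950 → locker 1 (new)  [load 950/1000]
  925 → locker 2 (new)  [load 925/1000]
  900 → locker 3 (new)  [load 900/1000]
  875 → locker 4 (new)  [load 875/1000]
  825 → locker 5 (new)  [load 825/1000]
  825 → locker 6 (new)  [load 825/1000]
  775 → locker 7 (new)  [load 775/1000]
  675 → locker 8 (new)  [load 675/1000]
  650 → locker 9 (new)  [load 650/1000]
  475 → locker 10 (new)  [load 475/1000]
  225 → locker 7  [load 1000/1000]
  225 → locker 8  [load 900/1000]
  175 → locker 5  [load 1000/1000]
10 storage lockers opened.

10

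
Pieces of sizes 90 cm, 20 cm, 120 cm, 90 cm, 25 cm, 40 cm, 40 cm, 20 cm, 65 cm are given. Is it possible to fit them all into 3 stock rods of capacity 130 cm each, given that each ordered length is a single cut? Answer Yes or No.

Total = 510 cm; ⌈510/130⌉ = 4.
At least 4 stock rods are required, but only 3 are allowed.

No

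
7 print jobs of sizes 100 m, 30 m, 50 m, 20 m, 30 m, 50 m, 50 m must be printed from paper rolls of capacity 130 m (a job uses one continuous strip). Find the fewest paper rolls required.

3

Total = 100 + 50 + 50 + 50 + 30 + 30 + 20 = 330 m.
Lower bound: ⌈330/130⌉ = 3 paper rolls.
A packing using 3 paper rolls:
  roll 1: 100 + 30 = 130
  roll 2: 50 + 50 + 30 = 130
  roll 3: 50 + 20 = 70
This matches the lower bound, so 3 is optimal.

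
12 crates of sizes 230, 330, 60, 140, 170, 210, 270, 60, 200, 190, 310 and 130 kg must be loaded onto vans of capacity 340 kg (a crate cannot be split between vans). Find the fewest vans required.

8

Total = 330 + 310 + 270 + 230 + 210 + 200 + 190 + 170 + 140 + 130 + 60 + 60 = 2300 kg.
Lower bound: ⌈2300/340⌉ = 7 vans.
A packing using 8 vans:
  van 1: 330 = 330
  van 2: 310 = 310
  van 3: 270 + 60 = 330
  van 4: 230 + 60 = 290
  van 5: 210 + 130 = 340
  van 6: 200 + 140 = 340
  van 7: 190 = 190
  van 8: 170 = 170
No arrangement into 7 vans stays within capacity, so 8 is optimal.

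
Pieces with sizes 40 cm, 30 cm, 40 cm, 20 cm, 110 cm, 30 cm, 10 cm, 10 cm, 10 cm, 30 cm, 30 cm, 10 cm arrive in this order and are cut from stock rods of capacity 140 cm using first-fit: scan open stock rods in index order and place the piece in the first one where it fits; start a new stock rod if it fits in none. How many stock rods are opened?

3

  40 → stock rod 1 (new)  [load 40/140]
  30 → stock rod 1  [load 70/140]
  40 → stock rod 1  [load 110/140]
  20 → stock rod 1  [load 130/140]
  110 → stock rod 2 (new)  [load 110/140]
  30 → stock rod 2  [load 140/140]
  10 → stock rod 1  [load 140/140]
  10 → stock rod 3 (new)  [load 10/140]
  10 → stock rod 3  [load 20/140]
  30 → stock rod 3  [load 50/140]
  30 → stock rod 3  [load 80/140]
  10 → stock rod 3  [load 90/140]
3 stock rods opened.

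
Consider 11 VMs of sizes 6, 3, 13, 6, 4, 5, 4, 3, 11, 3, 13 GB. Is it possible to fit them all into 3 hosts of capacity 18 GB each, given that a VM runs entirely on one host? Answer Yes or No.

No

Total = 71 GB; ⌈71/18⌉ = 4.
At least 4 hosts are required, but only 3 are allowed.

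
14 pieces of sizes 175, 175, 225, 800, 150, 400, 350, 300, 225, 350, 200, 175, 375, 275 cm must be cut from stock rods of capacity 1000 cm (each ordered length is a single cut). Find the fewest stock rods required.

Total = 800 + 400 + 375 + 350 + 350 + 300 + 275 + 225 + 225 + 200 + 175 + 175 + 175 + 150 = 4175 cm.
Lower bound: ⌈4175/1000⌉ = 5 stock rods.
A packing using 5 stock rods:
  stock rod 1: 800 + 200 = 1000
  stock rod 2: 400 + 375 + 225 = 1000
  stock rod 3: 350 + 350 + 300 = 1000
  stock rod 4: 275 + 225 + 175 + 175 + 150 = 1000
  stock rod 5: 175 = 175
This matches the lower bound, so 5 is optimal.

5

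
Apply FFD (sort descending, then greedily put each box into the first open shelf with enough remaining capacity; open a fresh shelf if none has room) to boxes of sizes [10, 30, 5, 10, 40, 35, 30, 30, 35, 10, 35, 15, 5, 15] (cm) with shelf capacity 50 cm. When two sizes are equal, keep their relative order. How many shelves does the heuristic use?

Sorted descending: 40, 35, 35, 35, 30, 30, 30, 15, 15, 10, 10, 10, 5, 5.
  40 → shelf 1 (new)  [load 40/50]
  35 → shelf 2 (new)  [load 35/50]
  35 → shelf 3 (new)  [load 35/50]
  35 → shelf 4 (new)  [load 35/50]
  30 → shelf 5 (new)  [load 30/50]
  30 → shelf 6 (new)  [load 30/50]
  30 → shelf 7 (new)  [load 30/50]
  15 → shelf 2  [load 50/50]
  15 → shelf 3  [load 50/50]
  10 → shelf 1  [load 50/50]
  10 → shelf 4  [load 45/50]
  10 → shelf 5  [load 40/50]
  5 → shelf 4  [load 50/50]
  5 → shelf 5  [load 45/50]
7 shelves opened.

7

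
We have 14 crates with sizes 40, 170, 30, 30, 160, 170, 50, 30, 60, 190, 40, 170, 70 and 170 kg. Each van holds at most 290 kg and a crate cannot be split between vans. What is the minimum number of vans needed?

6

Total = 190 + 170 + 170 + 170 + 170 + 160 + 70 + 60 + 50 + 40 + 40 + 30 + 30 + 30 = 1380 kg.
Lower bound: ⌈1380/290⌉ = 5 vans.
Also, 6 crates each exceed 145 kg, and no two of those can share a van, so at least 6 vans are needed.
A packing using 6 vans:
  van 1: 190 + 70 + 30 = 290
  van 2: 170 + 60 + 50 = 280
  van 3: 170 + 40 + 40 + 30 = 280
  van 4: 170 + 30 = 200
  van 5: 170 = 170
  van 6: 160 = 160
This matches the lower bound, so 6 is optimal.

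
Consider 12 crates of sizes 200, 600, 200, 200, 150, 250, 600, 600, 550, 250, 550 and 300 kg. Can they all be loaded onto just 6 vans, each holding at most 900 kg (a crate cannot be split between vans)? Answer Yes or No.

Yes

A valid assignment using 6 vans:
  van 1: 600 + 300 = 900
  van 2: 600 + 250 = 850
  van 3: 600 + 250 = 850
  van 4: 550 + 200 + 150 = 900
  van 5: 550 + 200 = 750
  van 6: 200 = 200
Every load is within 900 kg, so 6 vans suffice.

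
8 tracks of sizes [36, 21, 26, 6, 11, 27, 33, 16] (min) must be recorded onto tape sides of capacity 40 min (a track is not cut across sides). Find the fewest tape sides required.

5

Total = 36 + 33 + 27 + 26 + 21 + 16 + 11 + 6 = 176 min.
Lower bound: ⌈176/40⌉ = 5 tape sides.
A packing using 5 tape sides:
  side 1: 36 = 36
  side 2: 33 + 6 = 39
  side 3: 27 + 11 = 38
  side 4: 26 = 26
  side 5: 21 + 16 = 37
This matches the lower bound, so 5 is optimal.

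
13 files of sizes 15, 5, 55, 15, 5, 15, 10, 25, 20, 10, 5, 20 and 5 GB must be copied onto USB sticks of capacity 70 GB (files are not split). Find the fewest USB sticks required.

3

Total = 55 + 25 + 20 + 20 + 15 + 15 + 15 + 10 + 10 + 5 + 5 + 5 + 5 = 205 GB.
Lower bound: ⌈205/70⌉ = 3 USB sticks.
A packing using 3 USB sticks:
  USB stick 1: 55 + 15 = 70
  USB stick 2: 25 + 20 + 20 + 5 = 70
  USB stick 3: 15 + 15 + 10 + 10 + 5 + 5 + 5 = 65
This matches the lower bound, so 3 is optimal.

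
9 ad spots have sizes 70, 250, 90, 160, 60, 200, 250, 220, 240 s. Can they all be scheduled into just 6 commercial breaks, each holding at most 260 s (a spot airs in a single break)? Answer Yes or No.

Total = 1540 s; ⌈1540/260⌉ = 6.
The bound of 6 does not rule out 6, but exhaustive search shows no assignment into 6 commercial breaks of capacity 260 s exists — the minimum is 7.

No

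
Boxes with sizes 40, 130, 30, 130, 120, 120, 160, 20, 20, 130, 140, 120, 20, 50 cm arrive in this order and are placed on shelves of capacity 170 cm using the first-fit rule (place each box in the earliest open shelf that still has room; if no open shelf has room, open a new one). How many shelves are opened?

8

  40 → shelf 1 (new)  [load 40/170]
  130 → shelf 1  [load 170/170]
  30 → shelf 2 (new)  [load 30/170]
  130 → shelf 2  [load 160/170]
  120 → shelf 3 (new)  [load 120/170]
  120 → shelf 4 (new)  [load 120/170]
  160 → shelf 5 (new)  [load 160/170]
  20 → shelf 3  [load 140/170]
  20 → shelf 3  [load 160/170]
  130 → shelf 6 (new)  [load 130/170]
  140 → shelf 7 (new)  [load 140/170]
  120 → shelf 8 (new)  [load 120/170]
  20 → shelf 4  [load 140/170]
  50 → shelf 8  [load 170/170]
8 shelves opened.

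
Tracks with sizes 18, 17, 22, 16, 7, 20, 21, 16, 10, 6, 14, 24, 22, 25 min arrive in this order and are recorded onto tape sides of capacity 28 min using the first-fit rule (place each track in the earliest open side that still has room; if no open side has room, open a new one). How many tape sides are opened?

  18 → side 1 (new)  [load 18/28]
  17 → side 2 (new)  [load 17/28]
  22 → side 3 (new)  [load 22/28]
  16 → side 4 (new)  [load 16/28]
  7 → side 1  [load 25/28]
  20 → side 5 (new)  [load 20/28]
  21 → side 6 (new)  [load 21/28]
  16 → side 7 (new)  [load 16/28]
  10 → side 2  [load 27/28]
  6 → side 3  [load 28/28]
  14 → side 8 (new)  [load 14/28]
  24 → side 9 (new)  [load 24/28]
  22 → side 10 (new)  [load 22/28]
  25 → side 11 (new)  [load 25/28]
11 tape sides opened.

11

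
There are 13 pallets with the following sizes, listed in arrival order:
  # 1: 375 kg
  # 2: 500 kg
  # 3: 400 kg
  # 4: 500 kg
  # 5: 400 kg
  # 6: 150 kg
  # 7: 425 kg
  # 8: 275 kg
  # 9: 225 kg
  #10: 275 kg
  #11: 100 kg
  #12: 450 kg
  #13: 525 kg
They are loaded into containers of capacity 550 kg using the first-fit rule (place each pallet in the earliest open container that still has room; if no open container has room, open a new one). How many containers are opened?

  375 → container 1 (new)  [load 375/550]
  500 → container 2 (new)  [load 500/550]
  400 → container 3 (new)  [load 400/550]
  500 → container 4 (new)  [load 500/550]
  400 → container 5 (new)  [load 400/550]
  150 → container 1  [load 525/550]
  425 → container 6 (new)  [load 425/550]
  275 → container 7 (new)  [load 275/550]
  225 → container 7  [load 500/550]
  275 → container 8 (new)  [load 275/550]
  100 → container 3  [load 500/550]
  450 → container 9 (new)  [load 450/550]
  525 → container 10 (new)  [load 525/550]
10 containers opened.

10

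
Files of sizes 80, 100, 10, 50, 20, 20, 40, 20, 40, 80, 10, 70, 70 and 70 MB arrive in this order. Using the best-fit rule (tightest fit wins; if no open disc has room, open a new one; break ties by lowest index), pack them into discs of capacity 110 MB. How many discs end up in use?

8

  80 → disc 1 (new)  [load 80/110]
  100 → disc 2 (new)  [load 100/110]
  10 → disc 2  [load 110/110]
  50 → disc 3 (new)  [load 50/110]
  20 → disc 1  [load 100/110]
  20 → disc 3  [load 70/110]
  40 → disc 3  [load 110/110]
  20 → disc 4 (new)  [load 20/110]
  40 → disc 4  [load 60/110]
  80 → disc 5 (new)  [load 80/110]
  10 → disc 1  [load 110/110]
  70 → disc 6 (new)  [load 70/110]
  70 → disc 7 (new)  [load 70/110]
  70 → disc 8 (new)  [load 70/110]
8 discs opened.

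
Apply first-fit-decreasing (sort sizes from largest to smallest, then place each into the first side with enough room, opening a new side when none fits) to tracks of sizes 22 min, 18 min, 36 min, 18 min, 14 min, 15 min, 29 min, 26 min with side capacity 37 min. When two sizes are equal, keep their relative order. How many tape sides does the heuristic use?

6

Sorted descending: 36, 29, 26, 22, 18, 18, 15, 14.
  36 → side 1 (new)  [load 36/37]
  29 → side 2 (new)  [load 29/37]
  26 → side 3 (new)  [load 26/37]
  22 → side 4 (new)  [load 22/37]
  18 → side 5 (new)  [load 18/37]
  18 → side 5  [load 36/37]
  15 → side 4  [load 37/37]
  14 → side 6 (new)  [load 14/37]
6 tape sides opened.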